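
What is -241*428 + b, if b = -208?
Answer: -103356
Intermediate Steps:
-241*428 + b = -241*428 - 208 = -103148 - 208 = -103356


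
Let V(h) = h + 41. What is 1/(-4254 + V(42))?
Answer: -1/4171 ≈ -0.00023975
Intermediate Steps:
V(h) = 41 + h
1/(-4254 + V(42)) = 1/(-4254 + (41 + 42)) = 1/(-4254 + 83) = 1/(-4171) = -1/4171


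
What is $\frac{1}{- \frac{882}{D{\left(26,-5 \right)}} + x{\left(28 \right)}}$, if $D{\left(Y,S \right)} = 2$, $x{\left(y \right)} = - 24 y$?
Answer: $- \frac{1}{1113} \approx -0.00089847$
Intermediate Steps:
$\frac{1}{- \frac{882}{D{\left(26,-5 \right)}} + x{\left(28 \right)}} = \frac{1}{- \frac{882}{2} - 672} = \frac{1}{\left(-882\right) \frac{1}{2} - 672} = \frac{1}{-441 - 672} = \frac{1}{-1113} = - \frac{1}{1113}$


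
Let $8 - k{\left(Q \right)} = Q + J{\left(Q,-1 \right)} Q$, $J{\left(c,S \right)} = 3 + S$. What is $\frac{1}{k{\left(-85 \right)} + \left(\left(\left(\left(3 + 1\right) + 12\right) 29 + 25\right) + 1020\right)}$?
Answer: $\frac{1}{1772} \approx 0.00056433$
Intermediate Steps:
$k{\left(Q \right)} = 8 - 3 Q$ ($k{\left(Q \right)} = 8 - \left(Q + \left(3 - 1\right) Q\right) = 8 - \left(Q + 2 Q\right) = 8 - 3 Q$)
$\frac{1}{k{\left(-85 \right)} + \left(\left(\left(\left(3 + 1\right) + 12\right) 29 + 25\right) + 1020\right)} = \frac{1}{\left(8 - -255\right) + \left(\left(\left(\left(3 + 1\right) + 12\right) 29 + 25\right) + 1020\right)} = \frac{1}{\left(8 + 255\right) + \left(\left(\left(4 + 12\right) 29 + 25\right) + 1020\right)} = \frac{1}{263 + \left(\left(16 \cdot 29 + 25\right) + 1020\right)} = \frac{1}{263 + \left(\left(464 + 25\right) + 1020\right)} = \frac{1}{263 + \left(489 + 1020\right)} = \frac{1}{263 + 1509} = \frac{1}{1772}$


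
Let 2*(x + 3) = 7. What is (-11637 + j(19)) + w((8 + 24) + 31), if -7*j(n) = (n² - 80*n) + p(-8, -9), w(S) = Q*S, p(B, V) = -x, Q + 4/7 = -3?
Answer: -163749/14 ≈ -11696.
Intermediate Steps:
x = ½ (x = -3 + (½)*7 = -3 + 7/2 = ½ ≈ 0.50000)
Q = -25/7 (Q = -4/7 - 3 = -25/7 ≈ -3.5714)
p(B, V) = -½ (p(B, V) = -1*½ = -½)
w(S) = -25*S/7
j(n) = 1/14 - n²/7 + 80*n/7 (j(n) = -((n² - 80*n) - ½)/7 = -(-½ + n² - 80*n)/7 = 1/14 - n²/7 + 80*n/7)
(-11637 + j(19)) + w((8 + 24) + 31) = (-11637 + (1/14 - ⅐*19² + (80/7)*19)) - 25*((8 + 24) + 31)/7 = (-11637 + (1/14 - ⅐*361 + 1520/7)) - 25*(32 + 31)/7 = (-11637 + (1/14 - 361/7 + 1520/7)) - 25/7*63 = (-11637 + 2319/14) - 225 = -160599/14 - 225 = -163749/14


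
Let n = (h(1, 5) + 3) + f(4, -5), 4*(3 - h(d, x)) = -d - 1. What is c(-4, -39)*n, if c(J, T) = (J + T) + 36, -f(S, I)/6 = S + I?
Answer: -175/2 ≈ -87.500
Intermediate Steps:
h(d, x) = 13/4 + d/4 (h(d, x) = 3 - (-d - 1)/4 = 3 - (-1 - d)/4 = 3 + (¼ + d/4) = 13/4 + d/4)
f(S, I) = -6*I - 6*S (f(S, I) = -6*(S + I) = -6*(I + S) = -6*I - 6*S)
c(J, T) = 36 + J + T
n = 25/2 (n = ((13/4 + (¼)*1) + 3) + (-6*(-5) - 6*4) = ((13/4 + ¼) + 3) + (30 - 24) = (7/2 + 3) + 6 = 13/2 + 6 = 25/2 ≈ 12.500)
c(-4, -39)*n = (36 - 4 - 39)*(25/2) = -7*25/2 = -175/2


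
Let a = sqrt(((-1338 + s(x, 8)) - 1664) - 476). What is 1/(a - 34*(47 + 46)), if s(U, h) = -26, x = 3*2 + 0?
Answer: -527/1666958 - I*sqrt(219)/2500437 ≈ -0.00031614 - 5.9184e-6*I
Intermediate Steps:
x = 6 (x = 6 + 0 = 6)
a = 4*I*sqrt(219) (a = sqrt(((-1338 - 26) - 1664) - 476) = sqrt((-1364 - 1664) - 476) = sqrt(-3028 - 476) = sqrt(-3504) = 4*I*sqrt(219) ≈ 59.195*I)
1/(a - 34*(47 + 46)) = 1/(4*I*sqrt(219) - 34*(47 + 46)) = 1/(4*I*sqrt(219) - 34*93) = 1/(4*I*sqrt(219) - 3162) = 1/(-3162 + 4*I*sqrt(219))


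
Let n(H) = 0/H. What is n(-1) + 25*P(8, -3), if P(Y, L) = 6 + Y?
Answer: 350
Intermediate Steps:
n(H) = 0
n(-1) + 25*P(8, -3) = 0 + 25*(6 + 8) = 0 + 25*14 = 0 + 350 = 350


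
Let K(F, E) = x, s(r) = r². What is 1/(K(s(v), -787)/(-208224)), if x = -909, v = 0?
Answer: 23136/101 ≈ 229.07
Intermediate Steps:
K(F, E) = -909
1/(K(s(v), -787)/(-208224)) = 1/(-909/(-208224)) = 1/(-909*(-1/208224)) = 1/(101/23136) = 23136/101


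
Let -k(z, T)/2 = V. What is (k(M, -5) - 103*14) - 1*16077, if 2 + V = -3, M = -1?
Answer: -17509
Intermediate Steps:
V = -5 (V = -2 - 3 = -5)
k(z, T) = 10 (k(z, T) = -2*(-5) = 10)
(k(M, -5) - 103*14) - 1*16077 = (10 - 103*14) - 1*16077 = (10 - 1442) - 16077 = -1432 - 16077 = -17509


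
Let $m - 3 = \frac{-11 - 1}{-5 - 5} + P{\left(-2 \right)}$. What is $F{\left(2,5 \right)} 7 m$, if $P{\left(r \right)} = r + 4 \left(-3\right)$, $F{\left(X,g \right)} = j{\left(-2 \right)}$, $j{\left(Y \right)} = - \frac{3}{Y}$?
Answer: $- \frac{1029}{10} \approx -102.9$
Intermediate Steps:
$F{\left(X,g \right)} = \frac{3}{2}$ ($F{\left(X,g \right)} = - \frac{3}{-2} = \left(-3\right) \left(- \frac{1}{2}\right) = \frac{3}{2}$)
$P{\left(r \right)} = -12 + r$ ($P{\left(r \right)} = r - 12 = -12 + r$)
$m = - \frac{49}{5}$ ($m = 3 + \left(\frac{-11 - 1}{-5 - 5} - 14\right) = 3 - \left(14 + \frac{12}{-10}\right) = 3 - \frac{64}{5} = - \frac{49}{5} \approx -9.8$)
$F{\left(2,5 \right)} 7 m = \frac{3}{2} \cdot 7 \left(- \frac{49}{5}\right) = \frac{21}{2} \left(- \frac{49}{5}\right) = - \frac{1029}{10}$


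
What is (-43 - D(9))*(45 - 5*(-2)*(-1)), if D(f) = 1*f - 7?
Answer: -1575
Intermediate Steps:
D(f) = -7 + f (D(f) = f - 7 = -7 + f)
(-43 - D(9))*(45 - 5*(-2)*(-1)) = (-43 - (-7 + 9))*(45 - 5*(-2)*(-1)) = (-43 - 1*2)*(45 + 10*(-1)) = (-43 - 2)*(45 - 10) = -45*35 = -1575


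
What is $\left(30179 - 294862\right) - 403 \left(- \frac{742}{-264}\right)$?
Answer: $- \frac{35087669}{132} \approx -2.6582 \cdot 10^{5}$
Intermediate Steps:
$\left(30179 - 294862\right) - 403 \left(- \frac{742}{-264}\right) = -264683 - 403 \left(\left(-742\right) \left(- \frac{1}{264}\right)\right) = -264683 - \frac{149513}{132} = - \frac{35087669}{132}$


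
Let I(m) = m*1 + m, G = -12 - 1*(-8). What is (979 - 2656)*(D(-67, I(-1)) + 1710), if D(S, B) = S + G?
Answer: -2748603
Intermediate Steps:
G = -4 (G = -12 + 8 = -4)
I(m) = 2*m (I(m) = m + m = 2*m)
D(S, B) = -4 + S (D(S, B) = S - 4 = -4 + S)
(979 - 2656)*(D(-67, I(-1)) + 1710) = (979 - 2656)*((-4 - 67) + 1710) = -1677*(-71 + 1710) = -1677*1639 = -2748603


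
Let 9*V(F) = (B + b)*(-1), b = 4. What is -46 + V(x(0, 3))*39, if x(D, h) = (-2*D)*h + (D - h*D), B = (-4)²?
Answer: -398/3 ≈ -132.67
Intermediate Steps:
B = 16
x(D, h) = D - 3*D*h (x(D, h) = -2*D*h + (D - D*h) = D - 3*D*h)
V(F) = -20/9 (V(F) = ((16 + 4)*(-1))/9 = (20*(-1))/9 = (⅑)*(-20) = -20/9)
-46 + V(x(0, 3))*39 = -46 - 20/9*39 = -46 - 260/3 = -398/3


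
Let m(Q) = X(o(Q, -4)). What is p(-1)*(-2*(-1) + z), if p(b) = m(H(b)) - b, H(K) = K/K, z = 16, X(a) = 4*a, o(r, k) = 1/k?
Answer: 0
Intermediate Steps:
H(K) = 1
m(Q) = -1 (m(Q) = 4/(-4) = 4*(-1/4) = -1)
p(b) = -1 - b
p(-1)*(-2*(-1) + z) = (-1 - 1*(-1))*(-2*(-1) + 16) = (-1 + 1)*(2 + 16) = 0*18 = 0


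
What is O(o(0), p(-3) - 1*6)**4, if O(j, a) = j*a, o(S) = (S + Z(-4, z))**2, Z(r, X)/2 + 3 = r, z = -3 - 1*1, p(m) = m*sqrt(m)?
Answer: -5618328936192 + 956311308288*I*sqrt(3) ≈ -5.6183e+12 + 1.6564e+12*I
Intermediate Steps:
p(m) = m**(3/2)
z = -4 (z = -3 - 1 = -4)
Z(r, X) = -6 + 2*r
o(S) = (-14 + S)**2 (o(S) = (S + (-6 + 2*(-4)))**2 = (S + (-6 - 8))**2 = (S - 14)**2 = (-14 + S)**2)
O(j, a) = a*j
O(o(0), p(-3) - 1*6)**4 = (((-3)**(3/2) - 1*6)*(-14 + 0)**2)**4 = ((-3*I*sqrt(3) - 6)*(-14)**2)**4 = ((-6 - 3*I*sqrt(3))*196)**4 = (-1176 - 588*I*sqrt(3))**4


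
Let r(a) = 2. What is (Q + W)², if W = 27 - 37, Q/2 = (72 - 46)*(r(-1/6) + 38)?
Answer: 4284900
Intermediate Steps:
Q = 2080 (Q = 2*((72 - 46)*(2 + 38)) = 2*(26*40) = 2*1040 = 2080)
W = -10
(Q + W)² = (2080 - 10)² = 2070² = 4284900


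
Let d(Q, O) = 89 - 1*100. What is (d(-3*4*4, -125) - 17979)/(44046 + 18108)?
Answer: -8995/31077 ≈ -0.28944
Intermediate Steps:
d(Q, O) = -11 (d(Q, O) = 89 - 100 = -11)
(d(-3*4*4, -125) - 17979)/(44046 + 18108) = (-11 - 17979)/(44046 + 18108) = -17990/62154 = -17990*1/62154 = -8995/31077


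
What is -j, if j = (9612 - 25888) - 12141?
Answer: 28417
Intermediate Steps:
j = -28417 (j = -16276 - 12141 = -28417)
-j = -1*(-28417) = 28417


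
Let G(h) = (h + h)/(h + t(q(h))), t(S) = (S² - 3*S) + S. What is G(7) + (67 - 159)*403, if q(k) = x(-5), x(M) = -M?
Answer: -407829/11 ≈ -37075.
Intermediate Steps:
q(k) = 5 (q(k) = -1*(-5) = 5)
t(S) = S² - 2*S
G(h) = 2*h/(15 + h) (G(h) = (h + h)/(h + 5*(-2 + 5)) = (2*h)/(h + 5*3) = (2*h)/(h + 15) = (2*h)/(15 + h) = 2*h/(15 + h))
G(7) + (67 - 159)*403 = 2*7/(15 + 7) + (67 - 159)*403 = 2*7/22 - 92*403 = 2*7*(1/22) - 37076 = 7/11 - 37076 = -407829/11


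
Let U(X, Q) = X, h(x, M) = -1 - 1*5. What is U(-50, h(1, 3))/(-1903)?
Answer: 50/1903 ≈ 0.026274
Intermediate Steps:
h(x, M) = -6 (h(x, M) = -1 - 5 = -6)
U(-50, h(1, 3))/(-1903) = -50/(-1903) = -50*(-1/1903) = 50/1903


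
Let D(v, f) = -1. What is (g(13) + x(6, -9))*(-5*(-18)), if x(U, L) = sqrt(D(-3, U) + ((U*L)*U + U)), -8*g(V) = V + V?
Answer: -585/2 + 90*I*sqrt(319) ≈ -292.5 + 1607.5*I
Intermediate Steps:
g(V) = -V/4 (g(V) = -(V + V)/8 = -V/4)
x(U, L) = sqrt(-1 + U + L*U**2) (x(U, L) = sqrt(-1 + ((U*L)*U + U)) = sqrt(-1 + ((L*U)*U + U)) = sqrt(-1 + (L*U**2 + U)) = sqrt(-1 + (U + L*U**2)) = sqrt(-1 + U + L*U**2))
(g(13) + x(6, -9))*(-5*(-18)) = (-1/4*13 + sqrt(-1 + 6 - 9*6**2))*(-5*(-18)) = (-13/4 + sqrt(-1 + 6 - 9*36))*90 = (-13/4 + sqrt(-1 + 6 - 324))*90 = (-13/4 + sqrt(-319))*90 = (-13/4 + I*sqrt(319))*90 = -585/2 + 90*I*sqrt(319)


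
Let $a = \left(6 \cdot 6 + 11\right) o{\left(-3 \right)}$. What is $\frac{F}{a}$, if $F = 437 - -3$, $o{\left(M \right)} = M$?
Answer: $- \frac{440}{141} \approx -3.1206$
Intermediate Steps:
$F = 440$ ($F = 437 + 3 = 440$)
$a = -141$ ($a = \left(6 \cdot 6 + 11\right) \left(-3\right) = \left(36 + 11\right) \left(-3\right) = 47 \left(-3\right) = -141$)
$\frac{F}{a} = \frac{440}{-141} = 440 \left(- \frac{1}{141}\right) = - \frac{440}{141}$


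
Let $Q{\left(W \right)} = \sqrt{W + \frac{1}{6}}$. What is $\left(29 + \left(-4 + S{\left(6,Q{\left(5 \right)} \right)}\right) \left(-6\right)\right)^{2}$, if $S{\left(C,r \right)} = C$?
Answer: $289$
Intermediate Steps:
$Q{\left(W \right)} = \sqrt{\frac{1}{6} + W}$ ($Q{\left(W \right)} = \sqrt{W + \frac{1}{6}} = \sqrt{\frac{1}{6} + W}$)
$\left(29 + \left(-4 + S{\left(6,Q{\left(5 \right)} \right)}\right) \left(-6\right)\right)^{2} = \left(29 + \left(-4 + 6\right) \left(-6\right)\right)^{2} = \left(29 + 2 \left(-6\right)\right)^{2} = \left(29 - 12\right)^{2} = 17^{2} = 289$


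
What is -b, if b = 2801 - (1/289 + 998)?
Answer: -521066/289 ≈ -1803.0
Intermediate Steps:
b = 521066/289 (b = 2801 - (1/289 + 998) = 2801 - 1*288423/289 = 2801 - 288423/289 = 521066/289 ≈ 1803.0)
-b = -1*521066/289 = -521066/289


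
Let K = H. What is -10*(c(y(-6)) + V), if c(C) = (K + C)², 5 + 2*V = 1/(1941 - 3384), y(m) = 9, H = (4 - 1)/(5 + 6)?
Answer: -145764040/174603 ≈ -834.83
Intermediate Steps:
H = 3/11 ≈ 0.27273
K = 3/11 ≈ 0.27273
V = -3608/1443 (V = -5/2 + 1/(2*(1941 - 3384)) = -5/2 + (½)/(-1443) = -5/2 + (½)*(-1/1443) = -5/2 - 1/2886 = -3608/1443 ≈ -2.5003)
c(C) = (3/11 + C)²
-10*(c(y(-6)) + V) = -10*((3 + 11*9)²/121 - 3608/1443) = -10*((3 + 99)²/121 - 3608/1443) = -10*((1/121)*102² - 3608/1443) = -10*((1/121)*10404 - 3608/1443) = -10*(10404/121 - 3608/1443) = -10*14576404/174603 = -145764040/174603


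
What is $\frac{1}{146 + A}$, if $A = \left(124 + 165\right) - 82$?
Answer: $\frac{1}{353} \approx 0.0028329$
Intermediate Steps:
$A = 207$ ($A = 289 - 82 = 207$)
$\frac{1}{146 + A} = \frac{1}{146 + 207} = \frac{1}{353}$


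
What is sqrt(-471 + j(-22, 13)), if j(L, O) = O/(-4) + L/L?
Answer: I*sqrt(1893)/2 ≈ 21.754*I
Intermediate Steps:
j(L, O) = 1 - O/4 (j(L, O) = O*(-1/4) + 1 = -O/4 + 1 = 1 - O/4)
sqrt(-471 + j(-22, 13)) = sqrt(-471 + (1 - 1/4*13)) = sqrt(-471 + (1 - 13/4)) = sqrt(-471 - 9/4) = sqrt(-1893/4) = I*sqrt(1893)/2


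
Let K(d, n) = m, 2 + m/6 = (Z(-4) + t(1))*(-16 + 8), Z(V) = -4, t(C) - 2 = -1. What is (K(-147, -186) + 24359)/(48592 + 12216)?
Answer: 24491/60808 ≈ 0.40276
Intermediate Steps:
t(C) = 1 (t(C) = 2 - 1 = 1)
m = 132 (m = -12 + 6*((-4 + 1)*(-16 + 8)) = -12 + 6*(-3*(-8)) = -12 + 6*24 = -12 + 144 = 132)
K(d, n) = 132
(K(-147, -186) + 24359)/(48592 + 12216) = (132 + 24359)/(48592 + 12216) = 24491/60808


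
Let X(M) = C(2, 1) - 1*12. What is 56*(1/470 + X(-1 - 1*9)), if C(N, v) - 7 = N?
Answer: -39452/235 ≈ -167.88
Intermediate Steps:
C(N, v) = 7 + N
X(M) = -3 (X(M) = (7 + 2) - 1*12 = 9 - 12 = -3)
56*(1/470 + X(-1 - 1*9)) = 56*(1/470 - 3) = 56*(-1409/470) = -39452/235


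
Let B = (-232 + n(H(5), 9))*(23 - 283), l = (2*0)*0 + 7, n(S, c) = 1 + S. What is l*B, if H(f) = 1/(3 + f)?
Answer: 840385/2 ≈ 4.2019e+5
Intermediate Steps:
l = 7 (l = 0*0 + 7 = 0 + 7 = 7)
B = 120055/2 (B = (-232 + (1 + 1/(3 + 5)))*(23 - 283) = (-232 + (1 + 1/8))*(-260) = (-232 + (1 + ⅛))*(-260) = (-232 + 9/8)*(-260) = -1847/8*(-260) = 120055/2 ≈ 60028.)
l*B = 7*(120055/2) = 840385/2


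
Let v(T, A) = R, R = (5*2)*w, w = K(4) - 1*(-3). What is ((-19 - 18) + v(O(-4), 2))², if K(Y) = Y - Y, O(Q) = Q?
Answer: 49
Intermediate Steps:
K(Y) = 0
w = 3 (w = 0 - 1*(-3) = 0 + 3 = 3)
R = 30 (R = (5*2)*3 = 10*3 = 30)
v(T, A) = 30
((-19 - 18) + v(O(-4), 2))² = ((-19 - 18) + 30)² = (-37 + 30)² = (-7)² = 49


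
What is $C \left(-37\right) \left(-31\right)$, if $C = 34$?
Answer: $38998$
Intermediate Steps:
$C \left(-37\right) \left(-31\right) = 34 \left(-37\right) \left(-31\right) = \left(-1258\right) \left(-31\right) = 38998$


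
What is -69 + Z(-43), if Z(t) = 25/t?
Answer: -2992/43 ≈ -69.581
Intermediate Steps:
-69 + Z(-43) = -69 + 25/(-43) = -69 + 25*(-1/43) = -69 - 25/43 = -2992/43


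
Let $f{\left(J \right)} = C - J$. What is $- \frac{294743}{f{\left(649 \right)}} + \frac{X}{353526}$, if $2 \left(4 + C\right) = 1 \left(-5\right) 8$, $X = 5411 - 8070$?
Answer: $\frac{104197524311}{237922998} \approx 437.95$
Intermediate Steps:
$X = -2659$
$C = -24$ ($C = -4 + \frac{1 \left(-5\right) 8}{2} = -4 + \frac{\left(-5\right) 8}{2} = -4 + \frac{1}{2} \left(-40\right) = -4 - 20 = -24$)
$f{\left(J \right)} = -24 - J$
$- \frac{294743}{f{\left(649 \right)}} + \frac{X}{353526} = - \frac{294743}{-24 - 649} - \frac{2659}{353526} = - \frac{294743}{-673} - \frac{2659}{353526} = \left(-294743\right) \left(- \frac{1}{673}\right) - \frac{2659}{353526} = \frac{294743}{673} - \frac{2659}{353526} = \frac{104197524311}{237922998}$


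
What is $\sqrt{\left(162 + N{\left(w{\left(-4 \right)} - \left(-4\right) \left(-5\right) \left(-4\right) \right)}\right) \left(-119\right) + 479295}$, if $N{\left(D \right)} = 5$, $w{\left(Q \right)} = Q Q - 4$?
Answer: $\sqrt{459422} \approx 677.81$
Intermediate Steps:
$w{\left(Q \right)} = -4 + Q^{2}$ ($w{\left(Q \right)} = Q^{2} - 4 = -4 + Q^{2}$)
$\sqrt{\left(162 + N{\left(w{\left(-4 \right)} - \left(-4\right) \left(-5\right) \left(-4\right) \right)}\right) \left(-119\right) + 479295} = \sqrt{\left(162 + 5\right) \left(-119\right) + 479295} = \sqrt{167 \left(-119\right) + 479295} = \sqrt{-19873 + 479295} = \sqrt{459422}$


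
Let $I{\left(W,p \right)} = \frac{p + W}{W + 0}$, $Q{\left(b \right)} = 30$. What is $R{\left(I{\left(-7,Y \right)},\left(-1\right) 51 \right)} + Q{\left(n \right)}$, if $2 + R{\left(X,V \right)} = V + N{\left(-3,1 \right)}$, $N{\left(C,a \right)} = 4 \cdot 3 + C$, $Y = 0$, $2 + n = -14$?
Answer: $-14$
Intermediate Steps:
$n = -16$ ($n = -2 - 14 = -16$)
$N{\left(C,a \right)} = 12 + C$
$I{\left(W,p \right)} = \frac{W + p}{W}$
$R{\left(X,V \right)} = 7 + V$ ($R{\left(X,V \right)} = -2 + \left(V + \left(12 - 3\right)\right) = -2 + \left(V + 9\right) = -2 + \left(9 + V\right) = 7 + V$)
$R{\left(I{\left(-7,Y \right)},\left(-1\right) 51 \right)} + Q{\left(n \right)} = \left(7 - 51\right) + 30 = -44 + 30 = -14$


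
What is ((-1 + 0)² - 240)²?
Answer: 57121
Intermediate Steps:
((-1 + 0)² - 240)² = ((-1)² - 240)² = (1 - 240)² = (-239)² = 57121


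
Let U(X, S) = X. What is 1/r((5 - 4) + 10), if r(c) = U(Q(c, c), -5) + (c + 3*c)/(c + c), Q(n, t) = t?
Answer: 1/13 ≈ 0.076923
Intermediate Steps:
r(c) = 2 + c (r(c) = c + (c + 3*c)/(c + c) = c + (4*c)/((2*c)) = c + (4*c)*(1/(2*c)) = c + 2 = 2 + c)
1/r((5 - 4) + 10) = 1/(2 + ((5 - 4) + 10)) = 1/(2 + (1 + 10)) = 1/(2 + 11) = 1/13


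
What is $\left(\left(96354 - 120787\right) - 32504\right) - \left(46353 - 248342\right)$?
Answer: $145052$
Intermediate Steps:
$\left(\left(96354 - 120787\right) - 32504\right) - \left(46353 - 248342\right) = \left(-24433 - 32504\right) - \left(46353 - 248342\right) = -56937 - -201989 = -56937 + 201989 = 145052$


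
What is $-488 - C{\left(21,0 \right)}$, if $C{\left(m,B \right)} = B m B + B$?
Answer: $-488$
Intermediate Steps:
$C{\left(m,B \right)} = B + m B^{2}$ ($C{\left(m,B \right)} = m B^{2} + B = B + m B^{2}$)
$-488 - C{\left(21,0 \right)} = -488 - 0 \left(1 + 0 \cdot 21\right) = -488 - 0 \left(1 + 0\right) = -488 - 0 \cdot 1 = -488 - 0 = -488 + 0 = -488$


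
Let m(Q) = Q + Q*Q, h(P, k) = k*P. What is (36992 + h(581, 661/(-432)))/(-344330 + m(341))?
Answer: -1199731/7566912 ≈ -0.15855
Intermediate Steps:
h(P, k) = P*k
m(Q) = Q + Q²
(36992 + h(581, 661/(-432)))/(-344330 + m(341)) = (36992 + 581*(661/(-432)))/(-344330 + 341*(1 + 341)) = (36992 + 581*(661*(-1/432)))/(-344330 + 341*342) = (36992 + 581*(-661/432))/(-344330 + 116622) = (36992 - 384041/432)/(-227708) = (15596503/432)*(-1/227708) = -1199731/7566912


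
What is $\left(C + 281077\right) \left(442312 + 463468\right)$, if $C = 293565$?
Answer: $520499230760$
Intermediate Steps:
$\left(C + 281077\right) \left(442312 + 463468\right) = \left(293565 + 281077\right) \left(442312 + 463468\right) = 574642 \cdot 905780 = 520499230760$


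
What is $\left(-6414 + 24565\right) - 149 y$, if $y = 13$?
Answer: $16214$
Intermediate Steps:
$\left(-6414 + 24565\right) - 149 y = \left(-6414 + 24565\right) - 149 \cdot 13 = 18151 - 1937 = 16214$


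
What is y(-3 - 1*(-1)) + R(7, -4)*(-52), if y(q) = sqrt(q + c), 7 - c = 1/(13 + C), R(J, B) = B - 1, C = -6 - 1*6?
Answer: 262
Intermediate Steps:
C = -12 (C = -6 - 6 = -12)
R(J, B) = -1 + B
c = 6 (c = 7 - 1/(13 - 12) = 7 - 1/1 = 7 - 1*1 = 7 - 1 = 6)
y(q) = sqrt(6 + q) (y(q) = sqrt(q + 6) = sqrt(6 + q))
y(-3 - 1*(-1)) + R(7, -4)*(-52) = sqrt(6 + (-3 - 1*(-1))) + (-1 - 4)*(-52) = sqrt(6 + (-3 + 1)) - 5*(-52) = sqrt(6 - 2) + 260 = sqrt(4) + 260 = 2 + 260 = 262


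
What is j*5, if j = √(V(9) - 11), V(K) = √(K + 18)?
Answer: 5*√(-11 + 3*√3) ≈ 12.046*I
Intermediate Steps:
V(K) = √(18 + K)
j = √(-11 + 3*√3) (j = √(√(18 + 9) - 11) = √(√27 - 11) = √(3*√3 - 11) = √(-11 + 3*√3) ≈ 2.4091*I)
j*5 = √(-11 + 3*√3)*5 = 5*√(-11 + 3*√3)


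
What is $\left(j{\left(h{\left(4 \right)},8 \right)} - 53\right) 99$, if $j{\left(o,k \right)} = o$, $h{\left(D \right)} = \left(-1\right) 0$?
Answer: $-5247$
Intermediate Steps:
$h{\left(D \right)} = 0$
$\left(j{\left(h{\left(4 \right)},8 \right)} - 53\right) 99 = \left(0 - 53\right) 99 = \left(-53\right) 99 = -5247$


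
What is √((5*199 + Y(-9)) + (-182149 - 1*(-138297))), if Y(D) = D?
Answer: I*√42866 ≈ 207.04*I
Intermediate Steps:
√((5*199 + Y(-9)) + (-182149 - 1*(-138297))) = √((5*199 - 9) + (-182149 - 1*(-138297))) = √((995 - 9) + (-182149 + 138297)) = √(986 - 43852) = √(-42866) = I*√42866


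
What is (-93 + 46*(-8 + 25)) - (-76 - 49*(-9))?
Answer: 324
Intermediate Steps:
(-93 + 46*(-8 + 25)) - (-76 - 49*(-9)) = (-93 + 46*17) - (-76 + 441) = (-93 + 782) - 1*365 = 689 - 365 = 324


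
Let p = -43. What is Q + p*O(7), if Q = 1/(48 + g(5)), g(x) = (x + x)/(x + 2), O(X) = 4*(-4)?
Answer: 238055/346 ≈ 688.02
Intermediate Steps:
O(X) = -16
g(x) = 2*x/(2 + x) (g(x) = (2*x)/(2 + x) = 2*x/(2 + x))
Q = 7/346 (Q = 1/(48 + 2*5/(2 + 5)) = 1/(48 + 2*5/7) = 1/(48 + 2*5*(⅐)) = 1/(48 + 10/7) = 1/(346/7) = 7/346 ≈ 0.020231)
Q + p*O(7) = 7/346 - 43*(-16) = 7/346 + 688 = 238055/346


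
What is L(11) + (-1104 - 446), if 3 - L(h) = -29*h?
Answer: -1228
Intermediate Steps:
L(h) = 3 + 29*h (L(h) = 3 - (-29)*h = 3 + 29*h)
L(11) + (-1104 - 446) = (3 + 29*11) + (-1104 - 446) = (3 + 319) - 1550 = 322 - 1550 = -1228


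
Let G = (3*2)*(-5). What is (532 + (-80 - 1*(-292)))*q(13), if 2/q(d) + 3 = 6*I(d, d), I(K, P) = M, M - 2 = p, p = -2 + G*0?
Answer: -496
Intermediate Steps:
G = -30 (G = 6*(-5) = -30)
p = -2 (p = -2 - 30*0 = -2 + 0 = -2)
M = 0 (M = 2 - 2 = 0)
I(K, P) = 0
q(d) = -⅔ (q(d) = 2/(-3 + 6*0) = 2/(-3 + 0) = 2/(-3) = 2*(-⅓) = -⅔)
(532 + (-80 - 1*(-292)))*q(13) = (532 + (-80 - 1*(-292)))*(-⅔) = (532 + (-80 + 292))*(-⅔) = (532 + 212)*(-⅔) = 744*(-⅔) = -496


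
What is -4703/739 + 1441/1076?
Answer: -3995529/795164 ≈ -5.0248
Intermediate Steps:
-4703/739 + 1441/1076 = -3995529/795164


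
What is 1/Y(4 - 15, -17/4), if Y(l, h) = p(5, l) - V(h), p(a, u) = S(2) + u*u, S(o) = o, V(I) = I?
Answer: 4/509 ≈ 0.0078585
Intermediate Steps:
p(a, u) = 2 + u**2 (p(a, u) = 2 + u*u = 2 + u**2)
Y(l, h) = 2 + l**2 - h (Y(l, h) = (2 + l**2) - h = 2 + l**2 - h)
1/Y(4 - 15, -17/4) = 1/(2 + (4 - 15)**2 - (-17)/4) = 1/(2 + (-11)**2 - (-17)/4) = 1/(2 + 121 - 1*(-17/4)) = 1/(2 + 121 + 17/4) = 1/(509/4) = 4/509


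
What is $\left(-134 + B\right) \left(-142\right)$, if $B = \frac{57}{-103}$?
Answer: $\frac{1967978}{103} \approx 19107.0$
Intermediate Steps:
$B = - \frac{57}{103}$ ($B = 57 \left(- \frac{1}{103}\right) = - \frac{57}{103} \approx -0.5534$)
$\left(-134 + B\right) \left(-142\right) = \left(-134 - \frac{57}{103}\right) \left(-142\right) = \left(- \frac{13859}{103}\right) \left(-142\right) = \frac{1967978}{103}$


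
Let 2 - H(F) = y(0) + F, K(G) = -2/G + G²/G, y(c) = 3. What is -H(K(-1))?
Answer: 2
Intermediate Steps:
K(G) = G - 2/G (K(G) = -2/G + G = G - 2/G)
H(F) = -1 - F (H(F) = 2 - (3 + F) = 2 + (-3 - F) = -1 - F)
-H(K(-1)) = -(-1 - (-1 - 2/(-1))) = -(-1 - (-1 - 2*(-1))) = -(-1 - (-1 + 2)) = -(-1 - 1*1) = -(-1 - 1) = -1*(-2) = 2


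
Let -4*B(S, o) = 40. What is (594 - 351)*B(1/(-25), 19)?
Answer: -2430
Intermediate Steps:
B(S, o) = -10 (B(S, o) = -¼*40 = -10)
(594 - 351)*B(1/(-25), 19) = (594 - 351)*(-10) = 243*(-10) = -2430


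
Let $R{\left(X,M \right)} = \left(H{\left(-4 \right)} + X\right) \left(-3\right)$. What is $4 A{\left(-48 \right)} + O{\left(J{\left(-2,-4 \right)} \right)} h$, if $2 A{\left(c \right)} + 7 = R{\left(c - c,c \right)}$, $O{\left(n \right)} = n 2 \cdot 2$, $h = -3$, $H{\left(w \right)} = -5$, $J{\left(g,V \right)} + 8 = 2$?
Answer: $88$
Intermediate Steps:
$J{\left(g,V \right)} = -6$ ($J{\left(g,V \right)} = -8 + 2 = -6$)
$O{\left(n \right)} = 4 n$ ($O{\left(n \right)} = 2 n 2 = 4 n$)
$R{\left(X,M \right)} = 15 - 3 X$ ($R{\left(X,M \right)} = \left(-5 + X\right) \left(-3\right) = 15 - 3 X$)
$A{\left(c \right)} = 4$ ($A{\left(c \right)} = - \frac{7}{2} + \frac{15 - 3 \left(c - c\right)}{2} = - \frac{7}{2} + \frac{15 - 0}{2} = - \frac{7}{2} + \frac{15 + 0}{2} = - \frac{7}{2} + \frac{1}{2} \cdot 15 = - \frac{7}{2} + \frac{15}{2} = 4$)
$4 A{\left(-48 \right)} + O{\left(J{\left(-2,-4 \right)} \right)} h = 4 \cdot 4 + 4 \left(-6\right) \left(-3\right) = 16 - -72 = 16 + 72 = 88$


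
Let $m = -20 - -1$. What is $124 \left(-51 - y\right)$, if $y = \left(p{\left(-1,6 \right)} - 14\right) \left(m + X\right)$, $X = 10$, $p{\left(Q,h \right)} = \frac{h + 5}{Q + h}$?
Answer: $- \frac{97464}{5} \approx -19493.0$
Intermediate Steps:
$p{\left(Q,h \right)} = \frac{5 + h}{Q + h}$
$m = -19$ ($m = -20 + 1 = -19$)
$y = \frac{531}{5}$ ($y = \left(\frac{5 + 6}{-1 + 6} - 14\right) \left(-19 + 10\right) = \left(\frac{1}{5} \cdot 11 - 14\right) \left(-9\right) = \left(\frac{11}{5} - 14\right) \left(-9\right) = \left(- \frac{59}{5}\right) \left(-9\right) = \frac{531}{5} \approx 106.2$)
$124 \left(-51 - y\right) = 124 \left(-51 - \frac{531}{5}\right) = 124 \left(- \frac{786}{5}\right) = - \frac{97464}{5}$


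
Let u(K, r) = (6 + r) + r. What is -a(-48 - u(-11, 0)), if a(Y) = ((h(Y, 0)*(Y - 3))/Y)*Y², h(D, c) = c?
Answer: 0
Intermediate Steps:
u(K, r) = 6 + 2*r
a(Y) = 0 (a(Y) = ((0*(Y - 3))/Y)*Y² = ((0*(-3 + Y))/Y)*Y² = (0/Y)*Y² = 0*Y² = 0)
-a(-48 - u(-11, 0)) = -1*0 = 0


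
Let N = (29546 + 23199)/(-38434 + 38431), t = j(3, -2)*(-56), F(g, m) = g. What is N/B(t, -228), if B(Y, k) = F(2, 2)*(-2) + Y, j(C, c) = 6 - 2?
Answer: 52745/684 ≈ 77.113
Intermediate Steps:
j(C, c) = 4
t = -224 (t = 4*(-56) = -224)
B(Y, k) = -4 + Y (B(Y, k) = 2*(-2) + Y = -4 + Y)
N = -52745/3 (N = 52745/(-3) = 52745*(-⅓) = -52745/3 ≈ -17582.)
N/B(t, -228) = -52745/(3*(-4 - 224)) = -52745/3/(-228) = -52745/3*(-1/228) = 52745/684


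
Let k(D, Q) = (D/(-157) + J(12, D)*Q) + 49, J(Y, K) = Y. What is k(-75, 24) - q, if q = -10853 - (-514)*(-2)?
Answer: 1918301/157 ≈ 12218.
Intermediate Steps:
k(D, Q) = 49 + 12*Q - D/157 (k(D, Q) = (D/(-157) + 12*Q) + 49 = (-D/157 + 12*Q) + 49 = (12*Q - D/157) + 49 = 49 + 12*Q - D/157)
q = -11881 (q = -10853 - 1*1028 = -10853 - 1028 = -11881)
k(-75, 24) - q = (49 + 12*24 - 1/157*(-75)) - 1*(-11881) = (49 + 288 + 75/157) + 11881 = 52984/157 + 11881 = 1918301/157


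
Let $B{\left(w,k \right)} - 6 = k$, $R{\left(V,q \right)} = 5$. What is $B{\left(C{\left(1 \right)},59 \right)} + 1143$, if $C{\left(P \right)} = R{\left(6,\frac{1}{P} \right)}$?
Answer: $1208$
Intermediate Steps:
$C{\left(P \right)} = 5$
$B{\left(w,k \right)} = 6 + k$
$B{\left(C{\left(1 \right)},59 \right)} + 1143 = \left(6 + 59\right) + 1143 = 65 + 1143 = 1208$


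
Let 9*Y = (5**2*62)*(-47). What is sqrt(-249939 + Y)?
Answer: I*sqrt(2322301)/3 ≈ 507.97*I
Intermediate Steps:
Y = -72850/9 (Y = ((5**2*62)*(-47))/9 = ((25*62)*(-47))/9 = (1550*(-47))/9 = (1/9)*(-72850) = -72850/9 ≈ -8094.4)
sqrt(-249939 + Y) = sqrt(-249939 - 72850/9) = sqrt(-2322301/9) = I*sqrt(2322301)/3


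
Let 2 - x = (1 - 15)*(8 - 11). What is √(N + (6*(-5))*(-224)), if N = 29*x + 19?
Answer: √5579 ≈ 74.693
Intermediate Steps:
x = -40 (x = 2 - (1 - 15)*(8 - 11) = 2 - (-14)*(-3) = 2 - 1*42 = 2 - 42 = -40)
N = -1141 (N = 29*(-40) + 19 = -1160 + 19 = -1141)
√(N + (6*(-5))*(-224)) = √(-1141 + (6*(-5))*(-224)) = √(-1141 - 30*(-224)) = √(-1141 + 6720) = √5579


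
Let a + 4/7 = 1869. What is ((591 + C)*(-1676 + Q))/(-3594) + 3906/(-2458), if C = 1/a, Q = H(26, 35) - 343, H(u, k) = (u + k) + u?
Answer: 3043634006735/9628380509 ≈ 316.11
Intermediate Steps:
a = 13079/7 (a = -4/7 + 1869 = 13079/7 ≈ 1868.4)
H(u, k) = k + 2*u (H(u, k) = (k + u) + u = k + 2*u)
Q = -256 (Q = (35 + 2*26) - 343 = (35 + 52) - 343 = 87 - 343 = -256)
C = 7/13079 (C = 1/(13079/7) = 7/13079 ≈ 0.00053521)
((591 + C)*(-1676 + Q))/(-3594) + 3906/(-2458) = ((591 + 7/13079)*(-1676 - 256))/(-3594) + 3906/(-2458) = ((7729696/13079)*(-1932))*(-1/3594) + 3906*(-1/2458) = -14933772672/13079*(-1/3594) - 1953/1229 = 2488962112/7834321 - 1953/1229 = 3043634006735/9628380509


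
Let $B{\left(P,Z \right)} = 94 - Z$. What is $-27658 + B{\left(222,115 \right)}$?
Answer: $-27679$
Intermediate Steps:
$-27658 + B{\left(222,115 \right)} = -27658 + \left(94 - 115\right) = -27658 - 21 = -27679$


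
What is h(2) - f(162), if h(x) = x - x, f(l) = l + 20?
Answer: -182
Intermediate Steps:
f(l) = 20 + l
h(x) = 0
h(2) - f(162) = 0 - (20 + 162) = 0 - 1*182 = 0 - 182 = -182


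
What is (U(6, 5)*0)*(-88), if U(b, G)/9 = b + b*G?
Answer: 0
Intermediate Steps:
U(b, G) = 9*b + 9*G*b (U(b, G) = 9*(b + b*G) = 9*(b + G*b) = 9*b + 9*G*b)
(U(6, 5)*0)*(-88) = ((9*6*(1 + 5))*0)*(-88) = ((9*6*6)*0)*(-88) = (324*0)*(-88) = 0*(-88) = 0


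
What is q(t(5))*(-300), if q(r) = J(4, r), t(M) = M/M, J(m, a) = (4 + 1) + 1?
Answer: -1800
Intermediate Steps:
J(m, a) = 6 (J(m, a) = 5 + 1 = 6)
t(M) = 1
q(r) = 6
q(t(5))*(-300) = 6*(-300) = -1800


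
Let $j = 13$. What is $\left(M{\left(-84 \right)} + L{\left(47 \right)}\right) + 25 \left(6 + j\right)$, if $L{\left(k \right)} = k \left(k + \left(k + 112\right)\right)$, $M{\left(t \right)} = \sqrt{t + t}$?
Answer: $10157 + 2 i \sqrt{42} \approx 10157.0 + 12.961 i$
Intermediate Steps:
$M{\left(t \right)} = \sqrt{2} \sqrt{t}$ ($M{\left(t \right)} = \sqrt{2 t} = \sqrt{2} \sqrt{t}$)
$L{\left(k \right)} = k \left(112 + 2 k\right)$ ($L{\left(k \right)} = k \left(k + \left(112 + k\right)\right) = k \left(112 + 2 k\right)$)
$\left(M{\left(-84 \right)} + L{\left(47 \right)}\right) + 25 \left(6 + j\right) = \left(\sqrt{2} \sqrt{-84} + 2 \cdot 47 \left(56 + 47\right)\right) + 25 \left(6 + 13\right) = \left(\sqrt{2} \cdot 2 i \sqrt{21} + 2 \cdot 47 \cdot 103\right) + 25 \cdot 19 = \left(2 i \sqrt{42} + 9682\right) + 475 = \left(9682 + 2 i \sqrt{42}\right) + 475 = 10157 + 2 i \sqrt{42}$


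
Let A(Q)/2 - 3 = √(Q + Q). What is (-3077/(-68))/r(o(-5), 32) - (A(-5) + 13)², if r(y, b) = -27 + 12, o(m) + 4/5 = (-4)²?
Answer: -19441/60 - 76*I*√10 ≈ -324.02 - 240.33*I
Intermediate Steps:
o(m) = 76/5 (o(m) = -⅘ + (-4)² = -⅘ + 16 = 76/5)
A(Q) = 6 + 2*√2*√Q (A(Q) = 6 + 2*√(Q + Q) = 6 + 2*√(2*Q) = 6 + 2*(√2*√Q) = 6 + 2*√2*√Q)
r(y, b) = -15
(-3077/(-68))/r(o(-5), 32) - (A(-5) + 13)² = -3077/(-68)/(-15) - ((6 + 2*√2*√(-5)) + 13)² = -3077*(-1/68)*(-1/15) - ((6 + 2*√2*(I*√5)) + 13)² = (181/4)*(-1/15) - ((6 + 2*I*√10) + 13)² = -181/60 - (19 + 2*I*√10)²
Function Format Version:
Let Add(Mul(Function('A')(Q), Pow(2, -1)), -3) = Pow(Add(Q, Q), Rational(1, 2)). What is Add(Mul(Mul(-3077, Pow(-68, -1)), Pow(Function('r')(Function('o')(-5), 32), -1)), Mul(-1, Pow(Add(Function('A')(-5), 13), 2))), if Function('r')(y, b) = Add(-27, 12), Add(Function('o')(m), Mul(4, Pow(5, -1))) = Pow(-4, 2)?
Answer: Add(Rational(-19441, 60), Mul(-76, I, Pow(10, Rational(1, 2)))) ≈ Add(-324.02, Mul(-240.33, I))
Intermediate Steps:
Function('o')(m) = Rational(76, 5) (Function('o')(m) = Add(Rational(-4, 5), Pow(-4, 2)) = Add(Rational(-4, 5), 16) = Rational(76, 5))
Function('A')(Q) = Add(6, Mul(2, Pow(2, Rational(1, 2)), Pow(Q, Rational(1, 2)))) (Function('A')(Q) = Add(6, Mul(2, Pow(Add(Q, Q), Rational(1, 2)))) = Add(6, Mul(2, Pow(Mul(2, Q), Rational(1, 2)))) = Add(6, Mul(2, Mul(Pow(2, Rational(1, 2)), Pow(Q, Rational(1, 2))))) = Add(6, Mul(2, Pow(2, Rational(1, 2)), Pow(Q, Rational(1, 2)))))
Function('r')(y, b) = -15
Add(Mul(Mul(-3077, Pow(-68, -1)), Pow(Function('r')(Function('o')(-5), 32), -1)), Mul(-1, Pow(Add(Function('A')(-5), 13), 2))) = Add(Mul(Mul(-3077, Pow(-68, -1)), Pow(-15, -1)), Mul(-1, Pow(Add(Add(6, Mul(2, Pow(2, Rational(1, 2)), Pow(-5, Rational(1, 2)))), 13), 2))) = Add(Mul(Mul(-3077, Rational(-1, 68)), Rational(-1, 15)), Mul(-1, Pow(Add(Add(6, Mul(2, Pow(2, Rational(1, 2)), Mul(I, Pow(5, Rational(1, 2))))), 13), 2))) = Add(Mul(Rational(181, 4), Rational(-1, 15)), Mul(-1, Pow(Add(Add(6, Mul(2, I, Pow(10, Rational(1, 2)))), 13), 2))) = Add(Rational(-181, 60), Mul(-1, Pow(Add(19, Mul(2, I, Pow(10, Rational(1, 2)))), 2)))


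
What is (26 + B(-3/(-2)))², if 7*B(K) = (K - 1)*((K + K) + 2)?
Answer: 136161/196 ≈ 694.70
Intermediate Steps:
B(K) = (-1 + K)*(2 + 2*K)/7 (B(K) = ((K - 1)*((K + K) + 2))/7 = ((-1 + K)*(2*K + 2))/7 = ((-1 + K)*(2 + 2*K))/7 = (-1 + K)*(2 + 2*K)/7)
(26 + B(-3/(-2)))² = (26 + (-2/7 + 2*(-3/(-2))²/7))² = (26 + (-2/7 + 2*(-3*(-½))²/7))² = (26 + (-2/7 + 2*(3/2)²/7))² = (26 + (-2/7 + (2/7)*(9/4)))² = (26 + (-2/7 + 9/14))² = (26 + 5/14)² = (369/14)² = 136161/196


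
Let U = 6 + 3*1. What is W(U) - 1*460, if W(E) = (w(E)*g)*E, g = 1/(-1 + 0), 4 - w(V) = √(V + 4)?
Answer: -496 + 9*√13 ≈ -463.55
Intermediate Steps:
w(V) = 4 - √(4 + V) (w(V) = 4 - √(V + 4) = 4 - √(4 + V))
U = 9 (U = 6 + 3 = 9)
g = -1 (g = 1/(-1) = -1)
W(E) = E*(-4 + √(4 + E)) (W(E) = ((4 - √(4 + E))*(-1))*E = (-4 + √(4 + E))*E = E*(-4 + √(4 + E)))
W(U) - 1*460 = 9*(-4 + √(4 + 9)) - 1*460 = 9*(-4 + √13) - 460 = (-36 + 9*√13) - 460 = -496 + 9*√13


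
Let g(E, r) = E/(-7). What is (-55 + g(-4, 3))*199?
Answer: -75819/7 ≈ -10831.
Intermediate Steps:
g(E, r) = -E/7 (g(E, r) = E*(-⅐) = -E/7)
(-55 + g(-4, 3))*199 = (-55 - ⅐*(-4))*199 = (-55 + 4/7)*199 = -381/7*199 = -75819/7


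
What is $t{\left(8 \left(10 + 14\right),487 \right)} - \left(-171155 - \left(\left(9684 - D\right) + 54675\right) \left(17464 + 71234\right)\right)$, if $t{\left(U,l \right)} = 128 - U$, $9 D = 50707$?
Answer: $\frac{15626853857}{3} \approx 5.2089 \cdot 10^{9}$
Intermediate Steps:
$D = \frac{50707}{9}$ ($D = \frac{1}{9} \cdot 50707 = \frac{50707}{9} \approx 5634.1$)
$t{\left(8 \left(10 + 14\right),487 \right)} - \left(-171155 - \left(\left(9684 - D\right) + 54675\right) \left(17464 + 71234\right)\right) = \left(128 - 8 \left(10 + 14\right)\right) - \left(-171155 - \left(\left(9684 - \frac{50707}{9}\right) + 54675\right) \left(17464 + 71234\right)\right) = \left(128 - 8 \cdot 24\right) - \left(-171155 - \left(\left(9684 - \frac{50707}{9}\right) + 54675\right) 88698\right) = \left(128 - 192\right) - \left(-171155 - \left(\frac{36449}{9} + 54675\right) 88698\right) = \left(128 - 192\right) - \left(-171155 - \frac{528524}{9} \cdot 88698\right) = -64 - \left(-171155 - \frac{15626340584}{3}\right) = -64 - - \frac{15626854049}{3} = -64 + \frac{15626854049}{3} = \frac{15626853857}{3}$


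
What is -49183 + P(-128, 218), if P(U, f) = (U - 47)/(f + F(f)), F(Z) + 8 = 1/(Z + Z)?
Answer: -4503320963/91561 ≈ -49184.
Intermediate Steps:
F(Z) = -8 + 1/(2*Z) (F(Z) = -8 + 1/(Z + Z) = -8 + 1/(2*Z))
P(U, f) = (-47 + U)/(-8 + f + 1/(2*f)) (P(U, f) = (U - 47)/(f + (-8 + 1/(2*f))) = (-47 + U)/(-8 + f + 1/(2*f)))
-49183 + P(-128, 218) = -49183 + 2*218*(-47 - 128)/(1 + 2*218*(-8 + 218)) = -49183 + 2*218*(-175)/(1 + 2*218*210) = -49183 + 2*218*(-175)/(1 + 91560) = -49183 + 2*218*(-175)/91561 = -49183 + 2*218*(1/91561)*(-175) = -49183 - 76300/91561 = -4503320963/91561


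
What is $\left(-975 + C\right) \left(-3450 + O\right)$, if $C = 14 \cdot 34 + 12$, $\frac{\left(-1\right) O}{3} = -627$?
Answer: $764103$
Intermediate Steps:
$O = 1881$ ($O = \left(-3\right) \left(-627\right) = 1881$)
$C = 488$ ($C = 476 + 12 = 488$)
$\left(-975 + C\right) \left(-3450 + O\right) = \left(-975 + 488\right) \left(-3450 + 1881\right) = \left(-487\right) \left(-1569\right) = 764103$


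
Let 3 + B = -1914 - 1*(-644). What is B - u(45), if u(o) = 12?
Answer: -1285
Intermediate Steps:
B = -1273 (B = -3 + (-1914 - 1*(-644)) = -3 + (-1914 + 644) = -3 - 1270 = -1273)
B - u(45) = -1273 - 1*12 = -1273 - 12 = -1285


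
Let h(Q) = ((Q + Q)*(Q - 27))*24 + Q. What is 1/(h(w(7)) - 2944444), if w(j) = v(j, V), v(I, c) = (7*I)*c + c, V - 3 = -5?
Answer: -1/2334944 ≈ -4.2828e-7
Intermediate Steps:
V = -2 (V = 3 - 5 = -2)
v(I, c) = c + 7*I*c (v(I, c) = 7*I*c + c = c + 7*I*c)
w(j) = -2 - 14*j (w(j) = -2*(1 + 7*j) = -2 - 14*j)
h(Q) = Q + 48*Q*(-27 + Q) (h(Q) = ((2*Q)*(-27 + Q))*24 + Q = (2*Q*(-27 + Q))*24 + Q = 48*Q*(-27 + Q) + Q = Q + 48*Q*(-27 + Q))
1/(h(w(7)) - 2944444) = 1/((-2 - 14*7)*(-1295 + 48*(-2 - 14*7)) - 2944444) = 1/((-2 - 98)*(-1295 + 48*(-2 - 98)) - 2944444) = 1/(-100*(-1295 + 48*(-100)) - 2944444) = 1/(-100*(-1295 - 4800) - 2944444) = 1/(-100*(-6095) - 2944444) = 1/(609500 - 2944444) = 1/(-2334944) = -1/2334944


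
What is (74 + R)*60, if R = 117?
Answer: 11460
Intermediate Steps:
(74 + R)*60 = (74 + 117)*60 = 191*60 = 11460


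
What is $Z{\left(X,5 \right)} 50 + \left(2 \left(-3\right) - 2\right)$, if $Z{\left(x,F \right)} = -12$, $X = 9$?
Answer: $-608$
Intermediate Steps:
$Z{\left(X,5 \right)} 50 + \left(2 \left(-3\right) - 2\right) = \left(-12\right) 50 + \left(2 \left(-3\right) - 2\right) = -600 - 8 = -608$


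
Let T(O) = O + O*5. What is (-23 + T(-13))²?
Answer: 10201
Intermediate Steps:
T(O) = 6*O (T(O) = O + 5*O = 6*O)
(-23 + T(-13))² = (-23 + 6*(-13))² = (-23 - 78)² = (-101)² = 10201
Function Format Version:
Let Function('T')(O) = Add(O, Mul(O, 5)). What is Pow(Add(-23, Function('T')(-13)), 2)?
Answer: 10201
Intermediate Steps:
Function('T')(O) = Mul(6, O) (Function('T')(O) = Add(O, Mul(5, O)) = Mul(6, O))
Pow(Add(-23, Function('T')(-13)), 2) = Pow(Add(-23, Mul(6, -13)), 2) = Pow(Add(-23, -78), 2) = Pow(-101, 2) = 10201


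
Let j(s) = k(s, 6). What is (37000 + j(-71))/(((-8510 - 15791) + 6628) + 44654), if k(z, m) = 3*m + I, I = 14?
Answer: 37032/26981 ≈ 1.3725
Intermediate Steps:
k(z, m) = 14 + 3*m (k(z, m) = 3*m + 14 = 14 + 3*m)
j(s) = 32 (j(s) = 14 + 3*6 = 14 + 18 = 32)
(37000 + j(-71))/(((-8510 - 15791) + 6628) + 44654) = (37000 + 32)/(((-8510 - 15791) + 6628) + 44654) = 37032/((-24301 + 6628) + 44654) = 37032/(-17673 + 44654) = 37032/26981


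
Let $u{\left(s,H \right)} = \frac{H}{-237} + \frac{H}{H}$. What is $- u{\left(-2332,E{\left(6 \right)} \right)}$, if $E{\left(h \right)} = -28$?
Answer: $- \frac{265}{237} \approx -1.1181$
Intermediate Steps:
$u{\left(s,H \right)} = 1 - \frac{H}{237}$ ($u{\left(s,H \right)} = H \left(- \frac{1}{237}\right) + 1 = - \frac{H}{237} + 1 = 1 - \frac{H}{237}$)
$- u{\left(-2332,E{\left(6 \right)} \right)} = - (1 - - \frac{28}{237}) = - (1 + \frac{28}{237}) = \left(-1\right) \frac{265}{237} = - \frac{265}{237}$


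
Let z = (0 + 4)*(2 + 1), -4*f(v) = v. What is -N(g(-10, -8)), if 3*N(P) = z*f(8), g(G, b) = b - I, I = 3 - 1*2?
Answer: 8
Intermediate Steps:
I = 1 (I = 3 - 2 = 1)
f(v) = -v/4
z = 12 (z = 4*3 = 12)
g(G, b) = -1 + b (g(G, b) = b - 1*1 = b - 1 = -1 + b)
N(P) = -8 (N(P) = (12*(-¼*8))/3 = (12*(-2))/3 = (⅓)*(-24) = -8)
-N(g(-10, -8)) = -1*(-8) = 8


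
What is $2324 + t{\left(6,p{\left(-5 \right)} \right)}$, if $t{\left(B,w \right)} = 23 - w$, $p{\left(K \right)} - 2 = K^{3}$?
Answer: $2470$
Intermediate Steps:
$p{\left(K \right)} = 2 + K^{3}$
$2324 + t{\left(6,p{\left(-5 \right)} \right)} = 2324 + \left(23 - \left(2 + \left(-5\right)^{3}\right)\right) = 2324 + \left(23 - \left(2 - 125\right)\right) = 2324 + \left(23 - -123\right) = 2324 + \left(23 + 123\right) = 2324 + 146 = 2470$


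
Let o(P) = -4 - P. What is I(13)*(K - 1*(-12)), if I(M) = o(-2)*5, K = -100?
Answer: 880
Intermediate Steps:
I(M) = -10 (I(M) = (-4 - 1*(-2))*5 = (-4 + 2)*5 = -2*5 = -10)
I(13)*(K - 1*(-12)) = -10*(-100 - 1*(-12)) = -10*(-100 + 12) = -10*(-88) = 880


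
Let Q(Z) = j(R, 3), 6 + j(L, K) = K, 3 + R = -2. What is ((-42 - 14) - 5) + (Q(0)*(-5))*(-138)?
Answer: -2131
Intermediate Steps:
R = -5 (R = -3 - 2 = -5)
j(L, K) = -6 + K
Q(Z) = -3 (Q(Z) = -6 + 3 = -3)
((-42 - 14) - 5) + (Q(0)*(-5))*(-138) = ((-42 - 14) - 5) - 3*(-5)*(-138) = (-56 - 5) + 15*(-138) = -61 - 2070 = -2131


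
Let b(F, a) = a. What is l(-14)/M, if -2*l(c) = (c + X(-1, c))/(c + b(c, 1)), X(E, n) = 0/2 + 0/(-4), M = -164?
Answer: 7/2132 ≈ 0.0032833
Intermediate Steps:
X(E, n) = 0 (X(E, n) = 0*(1/2) + 0*(-1/4) = 0 + 0 = 0)
l(c) = -c/(2*(1 + c)) (l(c) = -(c + 0)/(2*(c + 1)) = -c/(2*(1 + c)))
l(-14)/M = -1*(-14)/(2 + 2*(-14))/(-164) = -1*(-14)/(2 - 28)*(-1/164) = -1*(-14)/(-26)*(-1/164) = -1*(-14)*(-1/26)*(-1/164) = -7/13*(-1/164) = 7/2132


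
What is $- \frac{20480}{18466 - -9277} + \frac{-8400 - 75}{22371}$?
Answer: $- \frac{231093335}{206879551} \approx -1.117$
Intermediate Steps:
$- \frac{20480}{18466 - -9277} + \frac{-8400 - 75}{22371} = - \frac{20480}{18466 + 9277} - \frac{2825}{7457} = - \frac{20480}{27743} - \frac{2825}{7457} = - \frac{231093335}{206879551}$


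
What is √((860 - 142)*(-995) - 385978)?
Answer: 2*I*√275097 ≈ 1049.0*I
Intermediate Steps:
√((860 - 142)*(-995) - 385978) = √(718*(-995) - 385978) = √(-714410 - 385978) = √(-1100388) = 2*I*√275097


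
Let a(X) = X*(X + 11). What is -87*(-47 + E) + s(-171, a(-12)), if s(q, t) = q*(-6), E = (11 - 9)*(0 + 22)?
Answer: 1287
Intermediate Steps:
E = 44 (E = 2*22 = 44)
a(X) = X*(11 + X)
s(q, t) = -6*q
-87*(-47 + E) + s(-171, a(-12)) = -87*(-47 + 44) - 6*(-171) = -87*(-3) + 1026 = 261 + 1026 = 1287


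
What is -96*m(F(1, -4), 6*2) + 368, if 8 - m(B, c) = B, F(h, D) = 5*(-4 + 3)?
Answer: -880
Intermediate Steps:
F(h, D) = -5 (F(h, D) = 5*(-1) = -5)
m(B, c) = 8 - B
-96*m(F(1, -4), 6*2) + 368 = -96*(8 - 1*(-5)) + 368 = -96*(8 + 5) + 368 = -96*13 + 368 = -1248 + 368 = -880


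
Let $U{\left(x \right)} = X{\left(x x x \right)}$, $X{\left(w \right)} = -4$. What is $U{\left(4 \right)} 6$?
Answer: $-24$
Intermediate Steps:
$U{\left(x \right)} = -4$
$U{\left(4 \right)} 6 = \left(-4\right) 6 = -24$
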